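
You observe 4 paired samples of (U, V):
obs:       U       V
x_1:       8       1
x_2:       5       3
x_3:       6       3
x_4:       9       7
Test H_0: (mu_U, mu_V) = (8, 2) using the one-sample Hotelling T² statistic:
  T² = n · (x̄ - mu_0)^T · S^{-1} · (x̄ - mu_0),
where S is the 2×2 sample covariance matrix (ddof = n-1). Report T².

Step 1 — sample mean vector:
  mean(U) = (8 + 5 + 6 + 9) / 4 = 28/4 = 7
  mean(V) = (1 + 3 + 3 + 7) / 4 = 14/4 = 3.5
  x̄ = (7, 3.5),  deviation x̄ - mu_0 = (7, 3.5) - (8, 2) = (-1, 1.5).

Step 2 — sample covariance matrix, S[i,j] = (1/(n-1)) · Σ_k (x_{k,i} - mean_i) · (x_{k,j} - mean_j), divisor n-1 = 3:
  S[U,U] = ((1)·(1) + (-2)·(-2) + (-1)·(-1) + (2)·(2)) / 3 = 10/3 = 3.3333
  S[U,V] = ((1)·(-2.5) + (-2)·(-0.5) + (-1)·(-0.5) + (2)·(3.5)) / 3 = 6/3 = 2
  S[V,V] = ((-2.5)·(-2.5) + (-0.5)·(-0.5) + (-0.5)·(-0.5) + (3.5)·(3.5)) / 3 = 19/3 = 6.3333
  S = [[3.3333, 2],
 [2, 6.3333]].

Step 3 — invert S. det(S) = 3.3333·6.3333 - (2)² = 17.1111.
  S^{-1} = (1/det) · [[d, -b], [-b, a]] = [[0.3701, -0.1169],
 [-0.1169, 0.1948]].

Step 4 — quadratic form (x̄ - mu_0)^T · S^{-1} · (x̄ - mu_0):
  S^{-1} · (x̄ - mu_0) = (-0.5455, 0.4091),
  (x̄ - mu_0)^T · [...] = (-1)·(-0.5455) + (1.5)·(0.4091) = 1.1591.

Step 5 — scale by n: T² = 4 · 1.1591 = 4.6364.

T² ≈ 4.6364


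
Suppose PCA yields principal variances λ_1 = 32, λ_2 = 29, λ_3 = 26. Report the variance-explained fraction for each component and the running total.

Step 1 — total variance = trace(Sigma) = Σ λ_i = 32 + 29 + 26 = 87.

Step 2 — fraction explained by component i = λ_i / Σ λ:
  PC1: 32/87 = 0.3678
  PC2: 29/87 = 0.3333
  PC3: 26/87 = 0.2989

Step 3 — cumulative fraction after k components = (λ_1 + ... + λ_k) / Σ λ:
  k = 1: 32/87 = 0.3678
  k = 2: (32 + 29)/87 = 61/87 = 0.7011
  k = 3: (32 + 29 + 26)/87 = 87/87 = 1

Summary (fraction, with percent):

explained: PC1 0.3678 (36.78%), PC2 0.3333 (33.33%), PC3 0.2989 (29.89%);  cumulative: 0.3678, 0.7011, 1


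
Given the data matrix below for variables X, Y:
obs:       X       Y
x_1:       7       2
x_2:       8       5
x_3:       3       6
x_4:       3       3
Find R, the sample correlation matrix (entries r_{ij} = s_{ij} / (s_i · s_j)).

Step 1 — column means:
  mean(X) = (7 + 8 + 3 + 3) / 4 = 21/4 = 5.25
  mean(Y) = (2 + 5 + 6 + 3) / 4 = 16/4 = 4

Step 2 — sample variances and covariances s[i,j] = (1/(n-1)) · Σ_k (x_{k,i} - mean_i) · (x_{k,j} - mean_j), with n-1 = 3:
  s[X,X] = ((1.75)·(1.75) + (2.75)·(2.75) + (-2.25)·(-2.25) + (-2.25)·(-2.25)) / 3 = 20.75/3 = 6.9167
  s[X,Y] = ((1.75)·(-2) + (2.75)·(1) + (-2.25)·(2) + (-2.25)·(-1)) / 3 = -3/3 = -1
  s[Y,Y] = ((-2)·(-2) + (1)·(1) + (2)·(2) + (-1)·(-1)) / 3 = 10/3 = 3.3333
  Sample standard deviations s_i = √(s[i,i]):
  s(X) = √(6.9167) = 2.63
  s(Y) = √(3.3333) = 1.8257

Step 3 — r_{ij} = s_{ij} / (s_i · s_j):
  r[X,X] = 1 (diagonal).
  r[X,Y] = -1 / (2.63 · 1.8257) = -1 / 4.8016 = -0.2083
  r[Y,Y] = 1 (diagonal).

R is symmetric with unit diagonal. Assembling:

R = [[1, -0.2083],
 [-0.2083, 1]]


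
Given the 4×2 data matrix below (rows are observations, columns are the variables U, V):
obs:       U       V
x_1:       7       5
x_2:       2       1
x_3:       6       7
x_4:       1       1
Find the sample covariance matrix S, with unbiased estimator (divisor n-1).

Step 1 — column means:
  mean(U) = (7 + 2 + 6 + 1) / 4 = 16/4 = 4
  mean(V) = (5 + 1 + 7 + 1) / 4 = 14/4 = 3.5

Step 2 — sample covariance S[i,j] = (1/(n-1)) · Σ_k (x_{k,i} - mean_i) · (x_{k,j} - mean_j), with n-1 = 3.
  S[U,U] = ((3)·(3) + (-2)·(-2) + (2)·(2) + (-3)·(-3)) / 3 = 26/3 = 8.6667
  S[U,V] = ((3)·(1.5) + (-2)·(-2.5) + (2)·(3.5) + (-3)·(-2.5)) / 3 = 24/3 = 8
  S[V,V] = ((1.5)·(1.5) + (-2.5)·(-2.5) + (3.5)·(3.5) + (-2.5)·(-2.5)) / 3 = 27/3 = 9

S is symmetric (S[j,i] = S[i,j]). Assembling:

S = [[8.6667, 8],
 [8, 9]]


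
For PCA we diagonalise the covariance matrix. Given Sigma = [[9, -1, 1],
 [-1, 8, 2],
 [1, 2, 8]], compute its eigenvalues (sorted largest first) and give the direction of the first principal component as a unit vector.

Step 1 — characteristic polynomial p(λ) = det(λI - Sigma) = λ³ - tr·λ² + c_1·λ - det, where tr = trace, c_1 = sum of the principal 2×2 minors, det = det(Sigma):
  tr = 9 + 8 + 8 = 25,
  c_1 = (9·8 - (-1)²) + (9·8 - (1)²) + (8·8 - (2)²) = 71 + 71 + 60 = 202,
  det = 9·(8·8 - (2)²) - (-1)·((-1)·8 - (2)·(1)) + (1)·((-1)·(2) - 8·(1)) = 9·(60) - (-1)·(-10) + (1)·(-10) = 520.
  So p(λ) = λ³ - 25λ² + 202λ - 520.
Step 2 — look for an integer root (rational root theorem: any rational root is an integer divisor of 520). Testing λ = 10:
  p(10) = 1000 - 2500 + 2020 - 520 = 0  ✓
  Dividing out (λ - 10): p(λ) = (λ - 10)(λ² - 15λ + 52).
Step 3 — remaining eigenvalues from the quadratic λ² - 15λ + 52 = 0:
  Δ = 15² - 4·52 = 225 - 208 = 17,  λ = (15 ± √17)/2 = (15 ± 4.1231)/2 ≈ 9.5616 or 5.4384.
  Sorted: λ_1 = 10,  λ_2 = 9.5616,  λ_3 = 5.4384  (check: sum = 25 = tr ✓).

Step 4 — unit eigenvector for λ_1 = 10: v spans the null space of (Sigma - λ_1 I), whose rows are
  r_1 = (-1, -1, 1),  r_2 = (-1, -2, 2),  r_3 = (1, 2, -2).
  v is orthogonal to every row, so take v ∝ r_1 × r_2 = ((-1)·(2) - (1)·(-2), (1)·(-1) - (-1)·(2), (-1)·(-2) - (-1)·(-1)) = (0, 1, 1).
  Let u = (0, 1, 1).
  ||u|| = √((0)² + (1)² + (1)²) = √(2) ≈ 1.4142,  v_1 = u/||u|| ≈ (0, 0.7071, 0.7071) (||v_1|| = 1).

λ_1 = 10,  λ_2 = 9.5616,  λ_3 = 5.4384;  v_1 ≈ (0, 0.7071, 0.7071)


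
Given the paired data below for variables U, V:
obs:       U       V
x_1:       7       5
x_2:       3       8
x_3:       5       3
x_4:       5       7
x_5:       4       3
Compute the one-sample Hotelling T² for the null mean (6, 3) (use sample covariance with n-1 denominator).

Step 1 — sample mean vector:
  mean(U) = (7 + 3 + 5 + 5 + 4) / 5 = 24/5 = 4.8
  mean(V) = (5 + 8 + 3 + 7 + 3) / 5 = 26/5 = 5.2
  x̄ = (4.8, 5.2),  deviation x̄ - mu_0 = (4.8, 5.2) - (6, 3) = (-1.2, 2.2).

Step 2 — sample covariance matrix, S[i,j] = (1/(n-1)) · Σ_k (x_{k,i} - mean_i) · (x_{k,j} - mean_j), divisor n-1 = 4:
  S[U,U] = ((2.2)·(2.2) + (-1.8)·(-1.8) + (0.2)·(0.2) + (0.2)·(0.2) + (-0.8)·(-0.8)) / 4 = 8.8/4 = 2.2
  S[U,V] = ((2.2)·(-0.2) + (-1.8)·(2.8) + (0.2)·(-2.2) + (0.2)·(1.8) + (-0.8)·(-2.2)) / 4 = -3.8/4 = -0.95
  S[V,V] = ((-0.2)·(-0.2) + (2.8)·(2.8) + (-2.2)·(-2.2) + (1.8)·(1.8) + (-2.2)·(-2.2)) / 4 = 20.8/4 = 5.2
  S = [[2.2, -0.95],
 [-0.95, 5.2]].

Step 3 — invert S. det(S) = 2.2·5.2 - (-0.95)² = 10.5375.
  S^{-1} = (1/det) · [[d, -b], [-b, a]] = [[0.4935, 0.0902],
 [0.0902, 0.2088]].

Step 4 — quadratic form (x̄ - mu_0)^T · S^{-1} · (x̄ - mu_0):
  S^{-1} · (x̄ - mu_0) = (-0.3938, 0.3511),
  (x̄ - mu_0)^T · [...] = (-1.2)·(-0.3938) + (2.2)·(0.3511) = 1.2451.

Step 5 — scale by n: T² = 5 · 1.2451 = 6.2254.

T² ≈ 6.2254


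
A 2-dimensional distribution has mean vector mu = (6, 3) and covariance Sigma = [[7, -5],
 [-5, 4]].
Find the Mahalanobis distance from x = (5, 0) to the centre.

Step 1 — centre the observation: (x - mu) = (-1, -3).

Step 2 — invert Sigma. det(Sigma) = 7·4 - (-5)² = 3.
  Sigma^{-1} = (1/det) · [[d, -b], [-b, a]] = [[1.3333, 1.6667],
 [1.6667, 2.3333]].

Step 3 — form the quadratic (x - mu)^T · Sigma^{-1} · (x - mu):
  Sigma^{-1} · (x - mu) = (-6.3333, -8.6667).
  (x - mu)^T · [Sigma^{-1} · (x - mu)] = (-1)·(-6.3333) + (-3)·(-8.6667) = 32.3333.

Step 4 — take square root: d = √(32.3333) ≈ 5.6862.

d(x, mu) = √(32.3333) ≈ 5.6862


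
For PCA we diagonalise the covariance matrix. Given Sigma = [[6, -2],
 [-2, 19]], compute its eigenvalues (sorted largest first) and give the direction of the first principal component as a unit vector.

Step 1 — characteristic polynomial of 2×2 Sigma:
  det(Sigma - λI) = λ² - trace · λ + det = 0.
  trace = 6 + 19 = 25, det = 6·19 - (-2)² = 110.
Step 2 — discriminant:
  Δ = trace² - 4·det = 625 - 440 = 185.
Step 3 — eigenvalues:
  λ = (trace ± √Δ)/2 = (25 ± 13.6015)/2,
  λ_1 = 19.3007,  λ_2 = 5.6993.

Step 4 — unit eigenvector for λ_1: solve (Sigma - λ_1 I)v = 0. First row:
  (6 - 19.3007)·v_x + (-2)·v_y = 0, i.e. (-13.3007)·v_x + (-2)·v_y = 0,
  so v ∝ (b, λ_1 - a) = (-2, 13.3007); multiply by -1 so the first entry is positive: u = (2, -13.3007).
  ||u|| = √((2)² + (-13.3007)²) = √(180.9096) ≈ 13.4503,
  v_1 = u/||u|| ≈ (0.1487, -0.9889) (||v_1|| = 1).

λ_1 = 19.3007,  λ_2 = 5.6993;  v_1 ≈ (0.1487, -0.9889)


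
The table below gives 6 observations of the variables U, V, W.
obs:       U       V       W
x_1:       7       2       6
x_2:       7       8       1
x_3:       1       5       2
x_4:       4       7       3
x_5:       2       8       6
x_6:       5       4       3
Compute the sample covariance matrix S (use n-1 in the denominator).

Step 1 — column means:
  mean(U) = (7 + 7 + 1 + 4 + 2 + 5) / 6 = 26/6 = 4.3333
  mean(V) = (2 + 8 + 5 + 7 + 8 + 4) / 6 = 34/6 = 5.6667
  mean(W) = (6 + 1 + 2 + 3 + 6 + 3) / 6 = 21/6 = 3.5

Step 2 — sample covariance S[i,j] = (1/(n-1)) · Σ_k (x_{k,i} - mean_i) · (x_{k,j} - mean_j), with n-1 = 5.
  S[U,U] = ((2.6667)·(2.6667) + (2.6667)·(2.6667) + (-3.3333)·(-3.3333) + (-0.3333)·(-0.3333) + (-2.3333)·(-2.3333) + (0.6667)·(0.6667)) / 5 = 31.3333/5 = 6.2667
  S[U,V] = ((2.6667)·(-3.6667) + (2.6667)·(2.3333) + (-3.3333)·(-0.6667) + (-0.3333)·(1.3333) + (-2.3333)·(2.3333) + (0.6667)·(-1.6667)) / 5 = -8.3333/5 = -1.6667
  S[U,W] = ((2.6667)·(2.5) + (2.6667)·(-2.5) + (-3.3333)·(-1.5) + (-0.3333)·(-0.5) + (-2.3333)·(2.5) + (0.6667)·(-0.5)) / 5 = -1/5 = -0.2
  S[V,V] = ((-3.6667)·(-3.6667) + (2.3333)·(2.3333) + (-0.6667)·(-0.6667) + (1.3333)·(1.3333) + (2.3333)·(2.3333) + (-1.6667)·(-1.6667)) / 5 = 29.3333/5 = 5.8667
  S[V,W] = ((-3.6667)·(2.5) + (2.3333)·(-2.5) + (-0.6667)·(-1.5) + (1.3333)·(-0.5) + (2.3333)·(2.5) + (-1.6667)·(-0.5)) / 5 = -8/5 = -1.6
  S[W,W] = ((2.5)·(2.5) + (-2.5)·(-2.5) + (-1.5)·(-1.5) + (-0.5)·(-0.5) + (2.5)·(2.5) + (-0.5)·(-0.5)) / 5 = 21.5/5 = 4.3

S is symmetric (S[j,i] = S[i,j]). Assembling:

S = [[6.2667, -1.6667, -0.2],
 [-1.6667, 5.8667, -1.6],
 [-0.2, -1.6, 4.3]]


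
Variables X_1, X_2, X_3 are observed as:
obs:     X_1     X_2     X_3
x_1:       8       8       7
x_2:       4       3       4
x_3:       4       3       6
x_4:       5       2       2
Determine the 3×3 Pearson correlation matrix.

Step 1 — column means:
  mean(X_1) = (8 + 4 + 4 + 5) / 4 = 21/4 = 5.25
  mean(X_2) = (8 + 3 + 3 + 2) / 4 = 16/4 = 4
  mean(X_3) = (7 + 4 + 6 + 2) / 4 = 19/4 = 4.75

Step 2 — sample variances and covariances s[i,j] = (1/(n-1)) · Σ_k (x_{k,i} - mean_i) · (x_{k,j} - mean_j), with n-1 = 3:
  s[X_1,X_1] = ((2.75)·(2.75) + (-1.25)·(-1.25) + (-1.25)·(-1.25) + (-0.25)·(-0.25)) / 3 = 10.75/3 = 3.5833
  s[X_1,X_2] = ((2.75)·(4) + (-1.25)·(-1) + (-1.25)·(-1) + (-0.25)·(-2)) / 3 = 14/3 = 4.6667
  s[X_1,X_3] = ((2.75)·(2.25) + (-1.25)·(-0.75) + (-1.25)·(1.25) + (-0.25)·(-2.75)) / 3 = 6.25/3 = 2.0833
  s[X_2,X_2] = ((4)·(4) + (-1)·(-1) + (-1)·(-1) + (-2)·(-2)) / 3 = 22/3 = 7.3333
  s[X_2,X_3] = ((4)·(2.25) + (-1)·(-0.75) + (-1)·(1.25) + (-2)·(-2.75)) / 3 = 14/3 = 4.6667
  s[X_3,X_3] = ((2.25)·(2.25) + (-0.75)·(-0.75) + (1.25)·(1.25) + (-2.75)·(-2.75)) / 3 = 14.75/3 = 4.9167
  Sample standard deviations s_i = √(s[i,i]):
  s(X_1) = √(3.5833) = 1.893
  s(X_2) = √(7.3333) = 2.708
  s(X_3) = √(4.9167) = 2.2174

Step 3 — r_{ij} = s_{ij} / (s_i · s_j):
  r[X_1,X_1] = 1 (diagonal).
  r[X_1,X_2] = 4.6667 / (1.893 · 2.708) = 4.6667 / 5.1262 = 0.9104
  r[X_1,X_3] = 2.0833 / (1.893 · 2.2174) = 2.0833 / 4.1974 = 0.4963
  r[X_2,X_2] = 1 (diagonal).
  r[X_2,X_3] = 4.6667 / (2.708 · 2.2174) = 4.6667 / 6.0046 = 0.7772
  r[X_3,X_3] = 1 (diagonal).

R is symmetric with unit diagonal. Assembling:

R = [[1, 0.9104, 0.4963],
 [0.9104, 1, 0.7772],
 [0.4963, 0.7772, 1]]


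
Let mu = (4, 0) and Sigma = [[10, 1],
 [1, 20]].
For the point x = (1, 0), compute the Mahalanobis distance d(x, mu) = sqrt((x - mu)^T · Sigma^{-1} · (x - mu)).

Step 1 — centre the observation: (x - mu) = (-3, 0).

Step 2 — invert Sigma. det(Sigma) = 10·20 - (1)² = 199.
  Sigma^{-1} = (1/det) · [[d, -b], [-b, a]] = [[0.1005, -0.005],
 [-0.005, 0.0503]].

Step 3 — form the quadratic (x - mu)^T · Sigma^{-1} · (x - mu):
  Sigma^{-1} · (x - mu) = (-0.3015, 0.0151).
  (x - mu)^T · [Sigma^{-1} · (x - mu)] = (-3)·(-0.3015) + (0)·(0.0151) = 0.9045.

Step 4 — take square root: d = √(0.9045) ≈ 0.9511.

d(x, mu) = √(0.9045) ≈ 0.9511


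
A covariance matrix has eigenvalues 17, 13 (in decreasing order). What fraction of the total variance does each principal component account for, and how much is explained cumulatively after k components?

Step 1 — total variance = trace(Sigma) = Σ λ_i = 17 + 13 = 30.

Step 2 — fraction explained by component i = λ_i / Σ λ:
  PC1: 17/30 = 0.5667
  PC2: 13/30 = 0.4333

Step 3 — cumulative fraction after k components = (λ_1 + ... + λ_k) / Σ λ:
  k = 1: 17/30 = 0.5667
  k = 2: (17 + 13)/30 = 30/30 = 1

Summary (fraction, with percent):

explained: PC1 0.5667 (56.67%), PC2 0.4333 (43.33%);  cumulative: 0.5667, 1


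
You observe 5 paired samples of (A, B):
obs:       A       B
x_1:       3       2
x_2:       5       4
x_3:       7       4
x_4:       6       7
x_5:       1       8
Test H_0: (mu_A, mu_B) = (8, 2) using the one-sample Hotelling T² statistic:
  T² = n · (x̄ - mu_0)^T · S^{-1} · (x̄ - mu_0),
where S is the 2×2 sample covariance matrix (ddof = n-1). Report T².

Step 1 — sample mean vector:
  mean(A) = (3 + 5 + 7 + 6 + 1) / 5 = 22/5 = 4.4
  mean(B) = (2 + 4 + 4 + 7 + 8) / 5 = 25/5 = 5
  x̄ = (4.4, 5),  deviation x̄ - mu_0 = (4.4, 5) - (8, 2) = (-3.6, 3).

Step 2 — sample covariance matrix, S[i,j] = (1/(n-1)) · Σ_k (x_{k,i} - mean_i) · (x_{k,j} - mean_j), divisor n-1 = 4:
  S[A,A] = ((-1.4)·(-1.4) + (0.6)·(0.6) + (2.6)·(2.6) + (1.6)·(1.6) + (-3.4)·(-3.4)) / 4 = 23.2/4 = 5.8
  S[A,B] = ((-1.4)·(-3) + (0.6)·(-1) + (2.6)·(-1) + (1.6)·(2) + (-3.4)·(3)) / 4 = -6/4 = -1.5
  S[B,B] = ((-3)·(-3) + (-1)·(-1) + (-1)·(-1) + (2)·(2) + (3)·(3)) / 4 = 24/4 = 6
  S = [[5.8, -1.5],
 [-1.5, 6]].

Step 3 — invert S. det(S) = 5.8·6 - (-1.5)² = 32.55.
  S^{-1} = (1/det) · [[d, -b], [-b, a]] = [[0.1843, 0.0461],
 [0.0461, 0.1782]].

Step 4 — quadratic form (x̄ - mu_0)^T · S^{-1} · (x̄ - mu_0):
  S^{-1} · (x̄ - mu_0) = (-0.5253, 0.3687),
  (x̄ - mu_0)^T · [...] = (-3.6)·(-0.5253) + (3)·(0.3687) = 2.9972.

Step 5 — scale by n: T² = 5 · 2.9972 = 14.9862.

T² ≈ 14.9862


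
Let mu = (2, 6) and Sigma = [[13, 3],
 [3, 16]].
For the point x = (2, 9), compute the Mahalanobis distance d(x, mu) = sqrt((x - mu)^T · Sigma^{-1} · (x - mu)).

Step 1 — centre the observation: (x - mu) = (0, 3).

Step 2 — invert Sigma. det(Sigma) = 13·16 - (3)² = 199.
  Sigma^{-1} = (1/det) · [[d, -b], [-b, a]] = [[0.0804, -0.0151],
 [-0.0151, 0.0653]].

Step 3 — form the quadratic (x - mu)^T · Sigma^{-1} · (x - mu):
  Sigma^{-1} · (x - mu) = (-0.0452, 0.196).
  (x - mu)^T · [Sigma^{-1} · (x - mu)] = (0)·(-0.0452) + (3)·(0.196) = 0.5879.

Step 4 — take square root: d = √(0.5879) ≈ 0.7668.

d(x, mu) = √(0.5879) ≈ 0.7668


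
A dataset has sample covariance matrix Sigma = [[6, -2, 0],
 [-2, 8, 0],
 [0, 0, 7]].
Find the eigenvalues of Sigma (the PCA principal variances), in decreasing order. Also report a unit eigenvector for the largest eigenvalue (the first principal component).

Step 1 — characteristic polynomial p(λ) = det(λI - Sigma) = λ³ - tr·λ² + c_1·λ - det, where tr = trace, c_1 = sum of the principal 2×2 minors, det = det(Sigma):
  tr = 6 + 8 + 7 = 21,
  c_1 = (6·8 - (-2)²) + (6·7 - (0)²) + (8·7 - (0)²) = 44 + 42 + 56 = 142,
  det = 6·(8·7 - (0)²) - (-2)·((-2)·7 - (0)·(0)) + (0)·((-2)·(0) - 8·(0)) = 6·(56) - (-2)·(-14) + (0)·(0) = 308.
  So p(λ) = λ³ - 21λ² + 142λ - 308.
Step 2 — look for an integer root (rational root theorem: any rational root is an integer divisor of 308). Testing λ = 7:
  p(7) = 343 - 1029 + 994 - 308 = 0  ✓
  Dividing out (λ - 7): p(λ) = (λ - 7)(λ² - 14λ + 44).
Step 3 — remaining eigenvalues from the quadratic λ² - 14λ + 44 = 0:
  Δ = 14² - 4·44 = 196 - 176 = 20,  λ = (14 ± √20)/2 = (14 ± 4.4721)/2 ≈ 9.2361 or 4.7639.
  Sorted: λ_1 = 9.2361,  λ_2 = 7,  λ_3 = 4.7639  (check: sum = 21 = tr ✓).

Step 4 — unit eigenvector for λ_1 ≈ 9.2361: v spans the null space of (Sigma - λ_1 I), whose rows are
  r_1 = (-3.2361, -2, 0),  r_2 = (-2, -1.2361, 0),  r_3 = (0, 0, -2.2361).
  v is orthogonal to every row, so take v ∝ r_1 × r_3 = ((-2)·(-2.2361) - (0)·(0), (0)·(0) - (-3.2361)·(-2.2361), (-3.2361)·(0) - (-2)·(0)) ≈ (4.4721, -7.2361, 0).
  Let u = (4.4721, -7.2361, 0).
  ||u|| = √((4.4721)² + (-7.2361)² + (0)²) = √(72.3607) ≈ 8.5065,  v_1 = u/||u|| ≈ (0.5257, -0.8507, 0) (||v_1|| = 1).

λ_1 = 9.2361,  λ_2 = 7,  λ_3 = 4.7639;  v_1 ≈ (0.5257, -0.8507, 0)


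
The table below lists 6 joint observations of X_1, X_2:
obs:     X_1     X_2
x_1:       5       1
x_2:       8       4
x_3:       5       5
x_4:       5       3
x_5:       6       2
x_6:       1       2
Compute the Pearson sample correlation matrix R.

Step 1 — column means:
  mean(X_1) = (5 + 8 + 5 + 5 + 6 + 1) / 6 = 30/6 = 5
  mean(X_2) = (1 + 4 + 5 + 3 + 2 + 2) / 6 = 17/6 = 2.8333

Step 2 — sample variances and covariances s[i,j] = (1/(n-1)) · Σ_k (x_{k,i} - mean_i) · (x_{k,j} - mean_j), with n-1 = 5:
  s[X_1,X_1] = ((0)·(0) + (3)·(3) + (0)·(0) + (0)·(0) + (1)·(1) + (-4)·(-4)) / 5 = 26/5 = 5.2
  s[X_1,X_2] = ((0)·(-1.8333) + (3)·(1.1667) + (0)·(2.1667) + (0)·(0.1667) + (1)·(-0.8333) + (-4)·(-0.8333)) / 5 = 6/5 = 1.2
  s[X_2,X_2] = ((-1.8333)·(-1.8333) + (1.1667)·(1.1667) + (2.1667)·(2.1667) + (0.1667)·(0.1667) + (-0.8333)·(-0.8333) + (-0.8333)·(-0.8333)) / 5 = 10.8333/5 = 2.1667
  Sample standard deviations s_i = √(s[i,i]):
  s(X_1) = √(5.2) = 2.2804
  s(X_2) = √(2.1667) = 1.472

Step 3 — r_{ij} = s_{ij} / (s_i · s_j):
  r[X_1,X_1] = 1 (diagonal).
  r[X_1,X_2] = 1.2 / (2.2804 · 1.472) = 1.2 / 3.3566 = 0.3575
  r[X_2,X_2] = 1 (diagonal).

R is symmetric with unit diagonal. Assembling:

R = [[1, 0.3575],
 [0.3575, 1]]


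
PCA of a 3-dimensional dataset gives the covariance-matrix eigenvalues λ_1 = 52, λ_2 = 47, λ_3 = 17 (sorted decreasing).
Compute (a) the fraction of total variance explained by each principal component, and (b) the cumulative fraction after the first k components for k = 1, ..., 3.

Step 1 — total variance = trace(Sigma) = Σ λ_i = 52 + 47 + 17 = 116.

Step 2 — fraction explained by component i = λ_i / Σ λ:
  PC1: 52/116 = 0.4483
  PC2: 47/116 = 0.4052
  PC3: 17/116 = 0.1466

Step 3 — cumulative fraction after k components = (λ_1 + ... + λ_k) / Σ λ:
  k = 1: 52/116 = 0.4483
  k = 2: (52 + 47)/116 = 99/116 = 0.8534
  k = 3: (52 + 47 + 17)/116 = 116/116 = 1

Summary (fraction, with percent):

explained: PC1 0.4483 (44.83%), PC2 0.4052 (40.52%), PC3 0.1466 (14.66%);  cumulative: 0.4483, 0.8534, 1


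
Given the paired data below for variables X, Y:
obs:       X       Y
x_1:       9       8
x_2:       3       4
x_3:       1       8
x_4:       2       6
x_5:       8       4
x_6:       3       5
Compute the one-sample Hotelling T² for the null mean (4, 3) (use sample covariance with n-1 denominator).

Step 1 — sample mean vector:
  mean(X) = (9 + 3 + 1 + 2 + 8 + 3) / 6 = 26/6 = 4.3333
  mean(Y) = (8 + 4 + 8 + 6 + 4 + 5) / 6 = 35/6 = 5.8333
  x̄ = (4.3333, 5.8333),  deviation x̄ - mu_0 = (4.3333, 5.8333) - (4, 3) = (0.3333, 2.8333).

Step 2 — sample covariance matrix, S[i,j] = (1/(n-1)) · Σ_k (x_{k,i} - mean_i) · (x_{k,j} - mean_j), divisor n-1 = 5:
  S[X,X] = ((4.6667)·(4.6667) + (-1.3333)·(-1.3333) + (-3.3333)·(-3.3333) + (-2.3333)·(-2.3333) + (3.6667)·(3.6667) + (-1.3333)·(-1.3333)) / 5 = 55.3333/5 = 11.0667
  S[X,Y] = ((4.6667)·(2.1667) + (-1.3333)·(-1.8333) + (-3.3333)·(2.1667) + (-2.3333)·(0.1667) + (3.6667)·(-1.8333) + (-1.3333)·(-0.8333)) / 5 = -0.6667/5 = -0.1333
  S[Y,Y] = ((2.1667)·(2.1667) + (-1.8333)·(-1.8333) + (2.1667)·(2.1667) + (0.1667)·(0.1667) + (-1.8333)·(-1.8333) + (-0.8333)·(-0.8333)) / 5 = 16.8333/5 = 3.3667
  S = [[11.0667, -0.1333],
 [-0.1333, 3.3667]].

Step 3 — invert S. det(S) = 11.0667·3.3667 - (-0.1333)² = 37.24.
  S^{-1} = (1/det) · [[d, -b], [-b, a]] = [[0.0904, 0.0036],
 [0.0036, 0.2972]].

Step 4 — quadratic form (x̄ - mu_0)^T · S^{-1} · (x̄ - mu_0):
  S^{-1} · (x̄ - mu_0) = (0.0403, 0.8432),
  (x̄ - mu_0)^T · [...] = (0.3333)·(0.0403) + (2.8333)·(0.8432) = 2.4024.

Step 5 — scale by n: T² = 6 · 2.4024 = 14.4146.

T² ≈ 14.4146


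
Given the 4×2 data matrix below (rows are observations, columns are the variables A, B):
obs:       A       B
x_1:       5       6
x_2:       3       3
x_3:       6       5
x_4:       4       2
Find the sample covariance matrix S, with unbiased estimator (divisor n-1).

Step 1 — column means:
  mean(A) = (5 + 3 + 6 + 4) / 4 = 18/4 = 4.5
  mean(B) = (6 + 3 + 5 + 2) / 4 = 16/4 = 4

Step 2 — sample covariance S[i,j] = (1/(n-1)) · Σ_k (x_{k,i} - mean_i) · (x_{k,j} - mean_j), with n-1 = 3.
  S[A,A] = ((0.5)·(0.5) + (-1.5)·(-1.5) + (1.5)·(1.5) + (-0.5)·(-0.5)) / 3 = 5/3 = 1.6667
  S[A,B] = ((0.5)·(2) + (-1.5)·(-1) + (1.5)·(1) + (-0.5)·(-2)) / 3 = 5/3 = 1.6667
  S[B,B] = ((2)·(2) + (-1)·(-1) + (1)·(1) + (-2)·(-2)) / 3 = 10/3 = 3.3333

S is symmetric (S[j,i] = S[i,j]). Assembling:

S = [[1.6667, 1.6667],
 [1.6667, 3.3333]]


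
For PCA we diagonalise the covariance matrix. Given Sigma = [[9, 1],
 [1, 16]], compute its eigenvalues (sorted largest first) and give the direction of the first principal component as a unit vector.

Step 1 — characteristic polynomial of 2×2 Sigma:
  det(Sigma - λI) = λ² - trace · λ + det = 0.
  trace = 9 + 16 = 25, det = 9·16 - (1)² = 143.
Step 2 — discriminant:
  Δ = trace² - 4·det = 625 - 572 = 53.
Step 3 — eigenvalues:
  λ = (trace ± √Δ)/2 = (25 ± 7.2801)/2,
  λ_1 = 16.1401,  λ_2 = 8.8599.

Step 4 — unit eigenvector for λ_1: solve (Sigma - λ_1 I)v = 0. First row:
  (9 - 16.1401)·v_x + (1)·v_y = 0, i.e. (-7.1401)·v_x + (1)·v_y = 0,
  so v ∝ (b, λ_1 - a) = (1, 7.1401) = u.
  ||u|| = √((1)² + (7.1401)²) = √(51.9804) ≈ 7.2097,
  v_1 = u/||u|| ≈ (0.1387, 0.9903) (||v_1|| = 1).

λ_1 = 16.1401,  λ_2 = 8.8599;  v_1 ≈ (0.1387, 0.9903)


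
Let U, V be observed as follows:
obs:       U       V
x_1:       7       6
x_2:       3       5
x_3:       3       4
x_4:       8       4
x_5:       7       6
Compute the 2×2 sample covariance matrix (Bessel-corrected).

Step 1 — column means:
  mean(U) = (7 + 3 + 3 + 8 + 7) / 5 = 28/5 = 5.6
  mean(V) = (6 + 5 + 4 + 4 + 6) / 5 = 25/5 = 5

Step 2 — sample covariance S[i,j] = (1/(n-1)) · Σ_k (x_{k,i} - mean_i) · (x_{k,j} - mean_j), with n-1 = 4.
  S[U,U] = ((1.4)·(1.4) + (-2.6)·(-2.6) + (-2.6)·(-2.6) + (2.4)·(2.4) + (1.4)·(1.4)) / 4 = 23.2/4 = 5.8
  S[U,V] = ((1.4)·(1) + (-2.6)·(0) + (-2.6)·(-1) + (2.4)·(-1) + (1.4)·(1)) / 4 = 3/4 = 0.75
  S[V,V] = ((1)·(1) + (0)·(0) + (-1)·(-1) + (-1)·(-1) + (1)·(1)) / 4 = 4/4 = 1

S is symmetric (S[j,i] = S[i,j]). Assembling:

S = [[5.8, 0.75],
 [0.75, 1]]


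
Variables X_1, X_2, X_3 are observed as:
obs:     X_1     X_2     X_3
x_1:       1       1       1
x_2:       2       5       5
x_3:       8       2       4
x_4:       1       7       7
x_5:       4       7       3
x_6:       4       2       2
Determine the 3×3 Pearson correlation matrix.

Step 1 — column means:
  mean(X_1) = (1 + 2 + 8 + 1 + 4 + 4) / 6 = 20/6 = 3.3333
  mean(X_2) = (1 + 5 + 2 + 7 + 7 + 2) / 6 = 24/6 = 4
  mean(X_3) = (1 + 5 + 4 + 7 + 3 + 2) / 6 = 22/6 = 3.6667

Step 2 — sample variances and covariances s[i,j] = (1/(n-1)) · Σ_k (x_{k,i} - mean_i) · (x_{k,j} - mean_j), with n-1 = 5:
  s[X_1,X_1] = ((-2.3333)·(-2.3333) + (-1.3333)·(-1.3333) + (4.6667)·(4.6667) + (-2.3333)·(-2.3333) + (0.6667)·(0.6667) + (0.6667)·(0.6667)) / 5 = 35.3333/5 = 7.0667
  s[X_1,X_2] = ((-2.3333)·(-3) + (-1.3333)·(1) + (4.6667)·(-2) + (-2.3333)·(3) + (0.6667)·(3) + (0.6667)·(-2)) / 5 = -10/5 = -2
  s[X_1,X_3] = ((-2.3333)·(-2.6667) + (-1.3333)·(1.3333) + (4.6667)·(0.3333) + (-2.3333)·(3.3333) + (0.6667)·(-0.6667) + (0.6667)·(-1.6667)) / 5 = -3.3333/5 = -0.6667
  s[X_2,X_2] = ((-3)·(-3) + (1)·(1) + (-2)·(-2) + (3)·(3) + (3)·(3) + (-2)·(-2)) / 5 = 36/5 = 7.2
  s[X_2,X_3] = ((-3)·(-2.6667) + (1)·(1.3333) + (-2)·(0.3333) + (3)·(3.3333) + (3)·(-0.6667) + (-2)·(-1.6667)) / 5 = 20/5 = 4
  s[X_3,X_3] = ((-2.6667)·(-2.6667) + (1.3333)·(1.3333) + (0.3333)·(0.3333) + (3.3333)·(3.3333) + (-0.6667)·(-0.6667) + (-1.6667)·(-1.6667)) / 5 = 23.3333/5 = 4.6667
  Sample standard deviations s_i = √(s[i,i]):
  s(X_1) = √(7.0667) = 2.6583
  s(X_2) = √(7.2) = 2.6833
  s(X_3) = √(4.6667) = 2.1602

Step 3 — r_{ij} = s_{ij} / (s_i · s_j):
  r[X_1,X_1] = 1 (diagonal).
  r[X_1,X_2] = -2 / (2.6583 · 2.6833) = -2 / 7.133 = -0.2804
  r[X_1,X_3] = -0.6667 / (2.6583 · 2.1602) = -0.6667 / 5.7426 = -0.1161
  r[X_2,X_2] = 1 (diagonal).
  r[X_2,X_3] = 4 / (2.6833 · 2.1602) = 4 / 5.7966 = 0.6901
  r[X_3,X_3] = 1 (diagonal).

R is symmetric with unit diagonal. Assembling:

R = [[1, -0.2804, -0.1161],
 [-0.2804, 1, 0.6901],
 [-0.1161, 0.6901, 1]]


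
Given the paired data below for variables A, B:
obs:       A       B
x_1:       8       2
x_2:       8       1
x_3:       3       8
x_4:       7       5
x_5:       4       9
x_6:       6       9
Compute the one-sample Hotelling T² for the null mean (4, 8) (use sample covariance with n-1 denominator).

Step 1 — sample mean vector:
  mean(A) = (8 + 8 + 3 + 7 + 4 + 6) / 6 = 36/6 = 6
  mean(B) = (2 + 1 + 8 + 5 + 9 + 9) / 6 = 34/6 = 5.6667
  x̄ = (6, 5.6667),  deviation x̄ - mu_0 = (6, 5.6667) - (4, 8) = (2, -2.3333).

Step 2 — sample covariance matrix, S[i,j] = (1/(n-1)) · Σ_k (x_{k,i} - mean_i) · (x_{k,j} - mean_j), divisor n-1 = 5:
  S[A,A] = ((2)·(2) + (2)·(2) + (-3)·(-3) + (1)·(1) + (-2)·(-2) + (0)·(0)) / 5 = 22/5 = 4.4
  S[A,B] = ((2)·(-3.6667) + (2)·(-4.6667) + (-3)·(2.3333) + (1)·(-0.6667) + (-2)·(3.3333) + (0)·(3.3333)) / 5 = -31/5 = -6.2
  S[B,B] = ((-3.6667)·(-3.6667) + (-4.6667)·(-4.6667) + (2.3333)·(2.3333) + (-0.6667)·(-0.6667) + (3.3333)·(3.3333) + (3.3333)·(3.3333)) / 5 = 63.3333/5 = 12.6667
  S = [[4.4, -6.2],
 [-6.2, 12.6667]].

Step 3 — invert S. det(S) = 4.4·12.6667 - (-6.2)² = 17.2933.
  S^{-1} = (1/det) · [[d, -b], [-b, a]] = [[0.7325, 0.3585],
 [0.3585, 0.2544]].

Step 4 — quadratic form (x̄ - mu_0)^T · S^{-1} · (x̄ - mu_0):
  S^{-1} · (x̄ - mu_0) = (0.6284, 0.1234),
  (x̄ - mu_0)^T · [...] = (2)·(0.6284) + (-2.3333)·(0.1234) = 0.9689.

Step 5 — scale by n: T² = 6 · 0.9689 = 5.8134.

T² ≈ 5.8134


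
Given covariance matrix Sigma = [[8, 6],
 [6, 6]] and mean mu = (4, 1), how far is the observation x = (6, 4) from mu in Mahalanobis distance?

Step 1 — centre the observation: (x - mu) = (2, 3).

Step 2 — invert Sigma. det(Sigma) = 8·6 - (6)² = 12.
  Sigma^{-1} = (1/det) · [[d, -b], [-b, a]] = [[0.5, -0.5],
 [-0.5, 0.6667]].

Step 3 — form the quadratic (x - mu)^T · Sigma^{-1} · (x - mu):
  Sigma^{-1} · (x - mu) = (-0.5, 1).
  (x - mu)^T · [Sigma^{-1} · (x - mu)] = (2)·(-0.5) + (3)·(1) = 2.

Step 4 — take square root: d = √(2) ≈ 1.4142.

d(x, mu) = √(2) ≈ 1.4142


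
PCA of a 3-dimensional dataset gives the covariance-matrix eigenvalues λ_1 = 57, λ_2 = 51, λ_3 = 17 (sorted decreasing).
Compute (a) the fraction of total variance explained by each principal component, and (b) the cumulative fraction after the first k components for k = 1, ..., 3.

Step 1 — total variance = trace(Sigma) = Σ λ_i = 57 + 51 + 17 = 125.

Step 2 — fraction explained by component i = λ_i / Σ λ:
  PC1: 57/125 = 0.456
  PC2: 51/125 = 0.408
  PC3: 17/125 = 0.136

Step 3 — cumulative fraction after k components = (λ_1 + ... + λ_k) / Σ λ:
  k = 1: 57/125 = 0.456
  k = 2: (57 + 51)/125 = 108/125 = 0.864
  k = 3: (57 + 51 + 17)/125 = 125/125 = 1

Summary (fraction, with percent):

explained: PC1 0.456 (45.6%), PC2 0.408 (40.8%), PC3 0.136 (13.6%);  cumulative: 0.456, 0.864, 1


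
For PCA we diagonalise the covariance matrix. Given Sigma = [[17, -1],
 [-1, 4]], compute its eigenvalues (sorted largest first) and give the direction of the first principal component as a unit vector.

Step 1 — characteristic polynomial of 2×2 Sigma:
  det(Sigma - λI) = λ² - trace · λ + det = 0.
  trace = 17 + 4 = 21, det = 17·4 - (-1)² = 67.
Step 2 — discriminant:
  Δ = trace² - 4·det = 441 - 268 = 173.
Step 3 — eigenvalues:
  λ = (trace ± √Δ)/2 = (21 ± 13.1529)/2,
  λ_1 = 17.0765,  λ_2 = 3.9235.

Step 4 — unit eigenvector for λ_1: solve (Sigma - λ_1 I)v = 0. First row:
  (17 - 17.0765)·v_x + (-1)·v_y = 0, i.e. (-0.0765)·v_x + (-1)·v_y = 0,
  so v ∝ (b, λ_1 - a) = (-1, 0.0765); multiply by -1 so the first entry is positive: u = (1, -0.0765).
  ||u|| = √((1)² + (-0.0765)²) = √(1.0058) ≈ 1.0029,
  v_1 = u/||u|| ≈ (0.9971, -0.0763) (||v_1|| = 1).

λ_1 = 17.0765,  λ_2 = 3.9235;  v_1 ≈ (0.9971, -0.0763)


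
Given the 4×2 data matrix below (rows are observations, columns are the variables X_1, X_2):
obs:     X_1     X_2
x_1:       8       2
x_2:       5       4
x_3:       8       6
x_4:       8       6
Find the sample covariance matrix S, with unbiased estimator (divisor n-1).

Step 1 — column means:
  mean(X_1) = (8 + 5 + 8 + 8) / 4 = 29/4 = 7.25
  mean(X_2) = (2 + 4 + 6 + 6) / 4 = 18/4 = 4.5

Step 2 — sample covariance S[i,j] = (1/(n-1)) · Σ_k (x_{k,i} - mean_i) · (x_{k,j} - mean_j), with n-1 = 3.
  S[X_1,X_1] = ((0.75)·(0.75) + (-2.25)·(-2.25) + (0.75)·(0.75) + (0.75)·(0.75)) / 3 = 6.75/3 = 2.25
  S[X_1,X_2] = ((0.75)·(-2.5) + (-2.25)·(-0.5) + (0.75)·(1.5) + (0.75)·(1.5)) / 3 = 1.5/3 = 0.5
  S[X_2,X_2] = ((-2.5)·(-2.5) + (-0.5)·(-0.5) + (1.5)·(1.5) + (1.5)·(1.5)) / 3 = 11/3 = 3.6667

S is symmetric (S[j,i] = S[i,j]). Assembling:

S = [[2.25, 0.5],
 [0.5, 3.6667]]


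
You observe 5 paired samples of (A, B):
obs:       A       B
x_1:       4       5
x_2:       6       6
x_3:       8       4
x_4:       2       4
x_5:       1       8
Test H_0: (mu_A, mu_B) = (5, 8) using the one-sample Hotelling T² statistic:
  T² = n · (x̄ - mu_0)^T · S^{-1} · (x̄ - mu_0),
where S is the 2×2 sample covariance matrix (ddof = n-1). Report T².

Step 1 — sample mean vector:
  mean(A) = (4 + 6 + 8 + 2 + 1) / 5 = 21/5 = 4.2
  mean(B) = (5 + 6 + 4 + 4 + 8) / 5 = 27/5 = 5.4
  x̄ = (4.2, 5.4),  deviation x̄ - mu_0 = (4.2, 5.4) - (5, 8) = (-0.8, -2.6).

Step 2 — sample covariance matrix, S[i,j] = (1/(n-1)) · Σ_k (x_{k,i} - mean_i) · (x_{k,j} - mean_j), divisor n-1 = 4:
  S[A,A] = ((-0.2)·(-0.2) + (1.8)·(1.8) + (3.8)·(3.8) + (-2.2)·(-2.2) + (-3.2)·(-3.2)) / 4 = 32.8/4 = 8.2
  S[A,B] = ((-0.2)·(-0.4) + (1.8)·(0.6) + (3.8)·(-1.4) + (-2.2)·(-1.4) + (-3.2)·(2.6)) / 4 = -9.4/4 = -2.35
  S[B,B] = ((-0.4)·(-0.4) + (0.6)·(0.6) + (-1.4)·(-1.4) + (-1.4)·(-1.4) + (2.6)·(2.6)) / 4 = 11.2/4 = 2.8
  S = [[8.2, -2.35],
 [-2.35, 2.8]].

Step 3 — invert S. det(S) = 8.2·2.8 - (-2.35)² = 17.4375.
  S^{-1} = (1/det) · [[d, -b], [-b, a]] = [[0.1606, 0.1348],
 [0.1348, 0.4703]].

Step 4 — quadratic form (x̄ - mu_0)^T · S^{-1} · (x̄ - mu_0):
  S^{-1} · (x̄ - mu_0) = (-0.4789, -1.3305),
  (x̄ - mu_0)^T · [...] = (-0.8)·(-0.4789) + (-2.6)·(-1.3305) = 3.8423.

Step 5 — scale by n: T² = 5 · 3.8423 = 19.2115.

T² ≈ 19.2115


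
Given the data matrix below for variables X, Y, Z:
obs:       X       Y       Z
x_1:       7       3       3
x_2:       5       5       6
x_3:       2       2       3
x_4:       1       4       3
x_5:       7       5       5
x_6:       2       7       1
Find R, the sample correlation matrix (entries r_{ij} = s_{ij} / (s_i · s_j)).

Step 1 — column means:
  mean(X) = (7 + 5 + 2 + 1 + 7 + 2) / 6 = 24/6 = 4
  mean(Y) = (3 + 5 + 2 + 4 + 5 + 7) / 6 = 26/6 = 4.3333
  mean(Z) = (3 + 6 + 3 + 3 + 5 + 1) / 6 = 21/6 = 3.5

Step 2 — sample variances and covariances s[i,j] = (1/(n-1)) · Σ_k (x_{k,i} - mean_i) · (x_{k,j} - mean_j), with n-1 = 5:
  s[X,X] = ((3)·(3) + (1)·(1) + (-2)·(-2) + (-3)·(-3) + (3)·(3) + (-2)·(-2)) / 5 = 36/5 = 7.2
  s[X,Y] = ((3)·(-1.3333) + (1)·(0.6667) + (-2)·(-2.3333) + (-3)·(-0.3333) + (3)·(0.6667) + (-2)·(2.6667)) / 5 = -1/5 = -0.2
  s[X,Z] = ((3)·(-0.5) + (1)·(2.5) + (-2)·(-0.5) + (-3)·(-0.5) + (3)·(1.5) + (-2)·(-2.5)) / 5 = 13/5 = 2.6
  s[Y,Y] = ((-1.3333)·(-1.3333) + (0.6667)·(0.6667) + (-2.3333)·(-2.3333) + (-0.3333)·(-0.3333) + (0.6667)·(0.6667) + (2.6667)·(2.6667)) / 5 = 15.3333/5 = 3.0667
  s[Y,Z] = ((-1.3333)·(-0.5) + (0.6667)·(2.5) + (-2.3333)·(-0.5) + (-0.3333)·(-0.5) + (0.6667)·(1.5) + (2.6667)·(-2.5)) / 5 = -2/5 = -0.4
  s[Z,Z] = ((-0.5)·(-0.5) + (2.5)·(2.5) + (-0.5)·(-0.5) + (-0.5)·(-0.5) + (1.5)·(1.5) + (-2.5)·(-2.5)) / 5 = 15.5/5 = 3.1
  Sample standard deviations s_i = √(s[i,i]):
  s(X) = √(7.2) = 2.6833
  s(Y) = √(3.0667) = 1.7512
  s(Z) = √(3.1) = 1.7607

Step 3 — r_{ij} = s_{ij} / (s_i · s_j):
  r[X,X] = 1 (diagonal).
  r[X,Y] = -0.2 / (2.6833 · 1.7512) = -0.2 / 4.6989 = -0.0426
  r[X,Z] = 2.6 / (2.6833 · 1.7607) = 2.6 / 4.7244 = 0.5503
  r[Y,Y] = 1 (diagonal).
  r[Y,Z] = -0.4 / (1.7512 · 1.7607) = -0.4 / 3.0833 = -0.1297
  r[Z,Z] = 1 (diagonal).

R is symmetric with unit diagonal. Assembling:

R = [[1, -0.0426, 0.5503],
 [-0.0426, 1, -0.1297],
 [0.5503, -0.1297, 1]]


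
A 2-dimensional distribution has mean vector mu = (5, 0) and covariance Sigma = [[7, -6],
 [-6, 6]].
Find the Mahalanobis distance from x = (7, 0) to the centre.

Step 1 — centre the observation: (x - mu) = (2, 0).

Step 2 — invert Sigma. det(Sigma) = 7·6 - (-6)² = 6.
  Sigma^{-1} = (1/det) · [[d, -b], [-b, a]] = [[1, 1],
 [1, 1.1667]].

Step 3 — form the quadratic (x - mu)^T · Sigma^{-1} · (x - mu):
  Sigma^{-1} · (x - mu) = (2, 2).
  (x - mu)^T · [Sigma^{-1} · (x - mu)] = (2)·(2) + (0)·(2) = 4.

Step 4 — take square root: d = √(4) ≈ 2.

d(x, mu) = √(4) ≈ 2


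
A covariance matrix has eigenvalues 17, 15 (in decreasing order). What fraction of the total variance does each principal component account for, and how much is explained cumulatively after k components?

Step 1 — total variance = trace(Sigma) = Σ λ_i = 17 + 15 = 32.

Step 2 — fraction explained by component i = λ_i / Σ λ:
  PC1: 17/32 = 0.5312
  PC2: 15/32 = 0.4688

Step 3 — cumulative fraction after k components = (λ_1 + ... + λ_k) / Σ λ:
  k = 1: 17/32 = 0.5312
  k = 2: (17 + 15)/32 = 32/32 = 1

Summary (fraction, with percent):

explained: PC1 0.5312 (53.12%), PC2 0.4688 (46.88%);  cumulative: 0.5312, 1


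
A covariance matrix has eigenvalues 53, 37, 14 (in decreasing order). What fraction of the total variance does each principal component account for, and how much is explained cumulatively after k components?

Step 1 — total variance = trace(Sigma) = Σ λ_i = 53 + 37 + 14 = 104.

Step 2 — fraction explained by component i = λ_i / Σ λ:
  PC1: 53/104 = 0.5096
  PC2: 37/104 = 0.3558
  PC3: 14/104 = 0.1346

Step 3 — cumulative fraction after k components = (λ_1 + ... + λ_k) / Σ λ:
  k = 1: 53/104 = 0.5096
  k = 2: (53 + 37)/104 = 90/104 = 0.8654
  k = 3: (53 + 37 + 14)/104 = 104/104 = 1

Summary (fraction, with percent):

explained: PC1 0.5096 (50.96%), PC2 0.3558 (35.58%), PC3 0.1346 (13.46%);  cumulative: 0.5096, 0.8654, 1


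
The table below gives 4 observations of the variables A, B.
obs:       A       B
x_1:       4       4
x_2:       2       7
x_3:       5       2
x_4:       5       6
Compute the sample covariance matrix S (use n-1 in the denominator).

Step 1 — column means:
  mean(A) = (4 + 2 + 5 + 5) / 4 = 16/4 = 4
  mean(B) = (4 + 7 + 2 + 6) / 4 = 19/4 = 4.75

Step 2 — sample covariance S[i,j] = (1/(n-1)) · Σ_k (x_{k,i} - mean_i) · (x_{k,j} - mean_j), with n-1 = 3.
  S[A,A] = ((0)·(0) + (-2)·(-2) + (1)·(1) + (1)·(1)) / 3 = 6/3 = 2
  S[A,B] = ((0)·(-0.75) + (-2)·(2.25) + (1)·(-2.75) + (1)·(1.25)) / 3 = -6/3 = -2
  S[B,B] = ((-0.75)·(-0.75) + (2.25)·(2.25) + (-2.75)·(-2.75) + (1.25)·(1.25)) / 3 = 14.75/3 = 4.9167

S is symmetric (S[j,i] = S[i,j]). Assembling:

S = [[2, -2],
 [-2, 4.9167]]


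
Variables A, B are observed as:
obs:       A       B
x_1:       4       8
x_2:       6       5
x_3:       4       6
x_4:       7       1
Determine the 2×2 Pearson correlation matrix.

Step 1 — column means:
  mean(A) = (4 + 6 + 4 + 7) / 4 = 21/4 = 5.25
  mean(B) = (8 + 5 + 6 + 1) / 4 = 20/4 = 5

Step 2 — sample variances and covariances s[i,j] = (1/(n-1)) · Σ_k (x_{k,i} - mean_i) · (x_{k,j} - mean_j), with n-1 = 3:
  s[A,A] = ((-1.25)·(-1.25) + (0.75)·(0.75) + (-1.25)·(-1.25) + (1.75)·(1.75)) / 3 = 6.75/3 = 2.25
  s[A,B] = ((-1.25)·(3) + (0.75)·(0) + (-1.25)·(1) + (1.75)·(-4)) / 3 = -12/3 = -4
  s[B,B] = ((3)·(3) + (0)·(0) + (1)·(1) + (-4)·(-4)) / 3 = 26/3 = 8.6667
  Sample standard deviations s_i = √(s[i,i]):
  s(A) = √(2.25) = 1.5
  s(B) = √(8.6667) = 2.9439

Step 3 — r_{ij} = s_{ij} / (s_i · s_j):
  r[A,A] = 1 (diagonal).
  r[A,B] = -4 / (1.5 · 2.9439) = -4 / 4.4159 = -0.9058
  r[B,B] = 1 (diagonal).

R is symmetric with unit diagonal. Assembling:

R = [[1, -0.9058],
 [-0.9058, 1]]


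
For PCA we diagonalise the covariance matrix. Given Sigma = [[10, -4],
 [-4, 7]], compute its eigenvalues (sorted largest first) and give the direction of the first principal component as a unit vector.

Step 1 — characteristic polynomial of 2×2 Sigma:
  det(Sigma - λI) = λ² - trace · λ + det = 0.
  trace = 10 + 7 = 17, det = 10·7 - (-4)² = 54.
Step 2 — discriminant:
  Δ = trace² - 4·det = 289 - 216 = 73.
Step 3 — eigenvalues:
  λ = (trace ± √Δ)/2 = (17 ± 8.544)/2,
  λ_1 = 12.772,  λ_2 = 4.228.

Step 4 — unit eigenvector for λ_1: solve (Sigma - λ_1 I)v = 0. First row:
  (10 - 12.772)·v_x + (-4)·v_y = 0, i.e. (-2.772)·v_x + (-4)·v_y = 0,
  so v ∝ (b, λ_1 - a) = (-4, 2.772); multiply by -1 so the first entry is positive: u = (4, -2.772).
  ||u|| = √((4)² + (-2.772)²) = √(23.684) ≈ 4.8666,
  v_1 = u/||u|| ≈ (0.8219, -0.5696) (||v_1|| = 1).

λ_1 = 12.772,  λ_2 = 4.228;  v_1 ≈ (0.8219, -0.5696)


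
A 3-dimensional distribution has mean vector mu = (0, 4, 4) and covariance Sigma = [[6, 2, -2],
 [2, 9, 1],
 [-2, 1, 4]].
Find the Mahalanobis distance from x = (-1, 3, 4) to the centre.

Step 1 — centre the observation: (x - mu) = (-1, -1, 0).

Step 2 — invert Sigma (cofactor / det for 3×3, or solve directly):
  Sigma^{-1} = [[0.2333, -0.0667, 0.1333],
 [-0.0667, 0.1333, -0.0667],
 [0.1333, -0.0667, 0.3333]].

Step 3 — form the quadratic (x - mu)^T · Sigma^{-1} · (x - mu):
  Sigma^{-1} · (x - mu) = (-0.1667, -0.0667, -0.0667).
  (x - mu)^T · [Sigma^{-1} · (x - mu)] = (-1)·(-0.1667) + (-1)·(-0.0667) + (0)·(-0.0667) = 0.2333.

Step 4 — take square root: d = √(0.2333) ≈ 0.483.

d(x, mu) = √(0.2333) ≈ 0.483


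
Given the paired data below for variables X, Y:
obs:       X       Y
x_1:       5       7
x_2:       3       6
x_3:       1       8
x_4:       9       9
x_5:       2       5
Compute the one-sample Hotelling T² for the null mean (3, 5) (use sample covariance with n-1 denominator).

Step 1 — sample mean vector:
  mean(X) = (5 + 3 + 1 + 9 + 2) / 5 = 20/5 = 4
  mean(Y) = (7 + 6 + 8 + 9 + 5) / 5 = 35/5 = 7
  x̄ = (4, 7),  deviation x̄ - mu_0 = (4, 7) - (3, 5) = (1, 2).

Step 2 — sample covariance matrix, S[i,j] = (1/(n-1)) · Σ_k (x_{k,i} - mean_i) · (x_{k,j} - mean_j), divisor n-1 = 4:
  S[X,X] = ((1)·(1) + (-1)·(-1) + (-3)·(-3) + (5)·(5) + (-2)·(-2)) / 4 = 40/4 = 10
  S[X,Y] = ((1)·(0) + (-1)·(-1) + (-3)·(1) + (5)·(2) + (-2)·(-2)) / 4 = 12/4 = 3
  S[Y,Y] = ((0)·(0) + (-1)·(-1) + (1)·(1) + (2)·(2) + (-2)·(-2)) / 4 = 10/4 = 2.5
  S = [[10, 3],
 [3, 2.5]].

Step 3 — invert S. det(S) = 10·2.5 - (3)² = 16.
  S^{-1} = (1/det) · [[d, -b], [-b, a]] = [[0.1562, -0.1875],
 [-0.1875, 0.625]].

Step 4 — quadratic form (x̄ - mu_0)^T · S^{-1} · (x̄ - mu_0):
  S^{-1} · (x̄ - mu_0) = (-0.2188, 1.0625),
  (x̄ - mu_0)^T · [...] = (1)·(-0.2188) + (2)·(1.0625) = 1.9062.

Step 5 — scale by n: T² = 5 · 1.9062 = 9.5312.

T² ≈ 9.5312
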